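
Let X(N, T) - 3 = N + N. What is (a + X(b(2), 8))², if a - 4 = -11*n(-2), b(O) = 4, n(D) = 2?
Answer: 49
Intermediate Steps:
X(N, T) = 3 + 2*N (X(N, T) = 3 + (N + N) = 3 + 2*N)
a = -18 (a = 4 - 11*2 = 4 - 22 = -18)
(a + X(b(2), 8))² = (-18 + (3 + 2*4))² = (-18 + (3 + 8))² = (-18 + 11)² = (-7)² = 49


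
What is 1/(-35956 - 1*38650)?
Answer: -1/74606 ≈ -1.3404e-5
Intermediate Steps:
1/(-35956 - 1*38650) = 1/(-35956 - 38650) = 1/(-74606) = -1/74606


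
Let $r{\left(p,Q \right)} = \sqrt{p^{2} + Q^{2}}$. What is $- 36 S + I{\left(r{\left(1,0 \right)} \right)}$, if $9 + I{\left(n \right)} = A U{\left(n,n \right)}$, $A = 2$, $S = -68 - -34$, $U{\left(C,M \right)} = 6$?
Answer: $1227$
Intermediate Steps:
$S = -34$ ($S = -68 + 34 = -34$)
$r{\left(p,Q \right)} = \sqrt{Q^{2} + p^{2}}$
$I{\left(n \right)} = 3$ ($I{\left(n \right)} = -9 + 2 \cdot 6 = -9 + 12 = 3$)
$- 36 S + I{\left(r{\left(1,0 \right)} \right)} = \left(-36\right) \left(-34\right) + 3 = 1224 + 3 = 1227$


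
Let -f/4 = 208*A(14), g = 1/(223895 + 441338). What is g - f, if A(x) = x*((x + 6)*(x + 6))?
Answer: 3099453593601/665233 ≈ 4.6592e+6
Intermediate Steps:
A(x) = x*(6 + x)² (A(x) = x*((6 + x)*(6 + x)) = x*(6 + x)²)
g = 1/665233 ≈ 1.5032e-6
f = -4659200 (f = -832*14*(6 + 14)² = -832*14*20² = -832*14*400 = -832*5600 = -4*1164800 = -4659200)
g - f = 1/665233 - 1*(-4659200) = 1/665233 + 4659200 = 3099453593601/665233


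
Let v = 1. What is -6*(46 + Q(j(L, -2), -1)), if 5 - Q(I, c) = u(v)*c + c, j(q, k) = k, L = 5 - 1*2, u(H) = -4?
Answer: -288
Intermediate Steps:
L = 3 (L = 5 - 2 = 3)
Q(I, c) = 5 + 3*c (Q(I, c) = 5 - (-4*c + c) = 5 - (-3)*c = 5 + 3*c)
-6*(46 + Q(j(L, -2), -1)) = -6*(46 + (5 + 3*(-1))) = -6*(46 + (5 - 3)) = -6*(46 + 2) = -6*48 = -288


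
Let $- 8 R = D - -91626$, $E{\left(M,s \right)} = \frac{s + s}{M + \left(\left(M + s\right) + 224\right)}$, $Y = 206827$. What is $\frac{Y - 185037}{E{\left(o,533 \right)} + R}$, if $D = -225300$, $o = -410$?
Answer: $\frac{5491080}{4206467} \approx 1.3054$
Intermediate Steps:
$E{\left(M,s \right)} = \frac{2 s}{224 + s + 2 M}$ ($E{\left(M,s \right)} = \frac{2 s}{M + \left(224 + M + s\right)} = \frac{2 s}{224 + s + 2 M}$)
$R = \frac{66837}{4}$ ($R = - \frac{-225300 - -91626}{8} = - \frac{-225300 + 91626}{8} = \left(- \frac{1}{8}\right) \left(-133674\right) = \frac{66837}{4} \approx 16709.0$)
$\frac{Y - 185037}{E{\left(o,533 \right)} + R} = \frac{206827 - 185037}{2 \cdot 533 \frac{1}{224 + 533 + 2 \left(-410\right)} + \frac{66837}{4}} = \frac{21790}{2 \cdot 533 \frac{1}{224 + 533 - 820} + \frac{66837}{4}} = \frac{21790}{2 \cdot 533 \frac{1}{-63} + \frac{66837}{4}} = \frac{21790}{2 \cdot 533 \left(- \frac{1}{63}\right) + \frac{66837}{4}} = \frac{21790}{- \frac{1066}{63} + \frac{66837}{4}} = \frac{21790}{\frac{4206467}{252}} = 21790 \cdot \frac{252}{4206467} = \frac{5491080}{4206467}$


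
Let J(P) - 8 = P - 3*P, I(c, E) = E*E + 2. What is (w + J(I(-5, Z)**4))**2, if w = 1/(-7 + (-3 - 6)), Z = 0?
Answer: 148225/256 ≈ 579.00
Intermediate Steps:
I(c, E) = 2 + E**2 (I(c, E) = E**2 + 2 = 2 + E**2)
w = -1/16 (w = 1/(-7 - 9) = 1/(-16) = -1/16 ≈ -0.062500)
J(P) = 8 - 2*P (J(P) = 8 + (P - 3*P) = 8 - 2*P)
(w + J(I(-5, Z)**4))**2 = (-1/16 + (8 - 2*(2 + 0**2)**4))**2 = (-1/16 + (8 - 2*(2 + 0)**4))**2 = (-1/16 + (8 - 2*2**4))**2 = (-1/16 + (8 - 2*16))**2 = (-1/16 + (8 - 32))**2 = (-1/16 - 24)**2 = (-385/16)**2 = 148225/256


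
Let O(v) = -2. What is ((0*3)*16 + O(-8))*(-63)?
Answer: 126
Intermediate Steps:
((0*3)*16 + O(-8))*(-63) = ((0*3)*16 - 2)*(-63) = (0*16 - 2)*(-63) = (0 - 2)*(-63) = -2*(-63) = 126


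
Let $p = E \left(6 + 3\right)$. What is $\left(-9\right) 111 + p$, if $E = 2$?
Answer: $-981$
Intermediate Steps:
$p = 18$ ($p = 2 \left(6 + 3\right) = 2 \cdot 9 = 18$)
$\left(-9\right) 111 + p = \left(-9\right) 111 + 18 = -999 + 18 = -981$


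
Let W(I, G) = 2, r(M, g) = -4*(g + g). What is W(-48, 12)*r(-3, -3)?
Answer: 48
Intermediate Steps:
r(M, g) = -8*g
W(-48, 12)*r(-3, -3) = 2*(-8*(-3)) = 2*24 = 48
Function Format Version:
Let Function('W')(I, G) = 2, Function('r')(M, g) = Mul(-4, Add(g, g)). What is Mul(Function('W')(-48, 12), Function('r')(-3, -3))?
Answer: 48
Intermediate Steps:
Function('r')(M, g) = Mul(-8, g) (Function('r')(M, g) = Mul(-4, Mul(2, g)) = Mul(-8, g))
Mul(Function('W')(-48, 12), Function('r')(-3, -3)) = Mul(2, Mul(-8, -3)) = Mul(2, 24) = 48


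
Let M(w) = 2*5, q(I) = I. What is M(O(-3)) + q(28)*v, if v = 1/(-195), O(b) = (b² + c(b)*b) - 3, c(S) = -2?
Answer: 1922/195 ≈ 9.8564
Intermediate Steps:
O(b) = -3 + b² - 2*b (O(b) = (b² - 2*b) - 3 = -3 + b² - 2*b)
M(w) = 10
v = -1/195 ≈ -0.0051282
M(O(-3)) + q(28)*v = 10 + 28*(-1/195) = 10 - 28/195 = 1922/195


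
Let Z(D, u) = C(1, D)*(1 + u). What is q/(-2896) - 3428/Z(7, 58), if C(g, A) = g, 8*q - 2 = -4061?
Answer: -79180423/1366912 ≈ -57.927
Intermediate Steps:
q = -4059/8 (q = ¼ + (⅛)*(-4061) = ¼ - 4061/8 = -4059/8 ≈ -507.38)
Z(D, u) = 1 + u (Z(D, u) = 1*(1 + u) = 1 + u)
q/(-2896) - 3428/Z(7, 58) = -4059/8/(-2896) - 3428/(1 + 58) = -4059/8*(-1/2896) - 3428/59 = 4059/23168 - 3428*1/59 = 4059/23168 - 3428/59 = -79180423/1366912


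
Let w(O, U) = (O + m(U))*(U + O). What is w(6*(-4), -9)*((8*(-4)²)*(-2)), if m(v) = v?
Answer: -278784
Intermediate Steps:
w(O, U) = (O + U)² (w(O, U) = (O + U)*(U + O) = (O + U)*(O + U) = (O + U)²)
w(6*(-4), -9)*((8*(-4)²)*(-2)) = ((6*(-4))² + (-9)² + 2*(6*(-4))*(-9))*((8*(-4)²)*(-2)) = ((-24)² + 81 + 2*(-24)*(-9))*((8*16)*(-2)) = (576 + 81 + 432)*(128*(-2)) = 1089*(-256) = -278784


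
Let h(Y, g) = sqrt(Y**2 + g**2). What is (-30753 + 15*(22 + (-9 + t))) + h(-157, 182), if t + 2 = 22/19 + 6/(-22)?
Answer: -6390117/209 + sqrt(57773) ≈ -30334.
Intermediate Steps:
t = -233/209 (t = -2 + (22/19 + 6/(-22)) = -2 + (22*(1/19) + 6*(-1/22)) = -2 + (22/19 - 3/11) = -2 + 185/209 = -233/209 ≈ -1.1148)
(-30753 + 15*(22 + (-9 + t))) + h(-157, 182) = (-30753 + 15*(22 + (-9 - 233/209))) + sqrt((-157)**2 + 182**2) = (-30753 + 15*(22 - 2114/209)) + sqrt(24649 + 33124) = (-30753 + 15*(2484/209)) + sqrt(57773) = (-30753 + 37260/209) + sqrt(57773) = -6390117/209 + sqrt(57773)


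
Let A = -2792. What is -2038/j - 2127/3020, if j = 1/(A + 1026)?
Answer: 10869304033/3020 ≈ 3.5991e+6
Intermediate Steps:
j = -1/1766 (j = 1/(-2792 + 1026) = 1/(-1766) = -1/1766 ≈ -0.00056625)
-2038/j - 2127/3020 = -2038/(-1/1766) - 2127/3020 = -2038*(-1766) - 2127*1/3020 = 3599108 - 2127/3020 = 10869304033/3020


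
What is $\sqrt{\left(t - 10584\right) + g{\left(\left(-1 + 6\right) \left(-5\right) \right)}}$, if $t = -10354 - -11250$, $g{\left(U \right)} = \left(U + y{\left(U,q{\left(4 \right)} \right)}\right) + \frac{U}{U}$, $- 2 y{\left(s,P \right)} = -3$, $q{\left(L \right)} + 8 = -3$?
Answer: $\frac{i \sqrt{38842}}{2} \approx 98.542 i$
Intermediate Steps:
$q{\left(L \right)} = -11$ ($q{\left(L \right)} = -8 - 3 = -11$)
$y{\left(s,P \right)} = \frac{3}{2}$ ($y{\left(s,P \right)} = \left(- \frac{1}{2}\right) \left(-3\right) = \frac{3}{2}$)
$g{\left(U \right)} = \frac{5}{2} + U$ ($g{\left(U \right)} = \left(U + \frac{3}{2}\right) + \frac{U}{U} = \left(\frac{3}{2} + U\right) + 1 = \frac{5}{2} + U$)
$t = 896$ ($t = -10354 + 11250 = 896$)
$\sqrt{\left(t - 10584\right) + g{\left(\left(-1 + 6\right) \left(-5\right) \right)}} = \sqrt{\left(896 - 10584\right) + \left(\frac{5}{2} + \left(-1 + 6\right) \left(-5\right)\right)} = \sqrt{\left(896 - 10584\right) + \left(\frac{5}{2} + 5 \left(-5\right)\right)} = \sqrt{-9688 + \left(\frac{5}{2} - 25\right)} = \sqrt{-9688 - \frac{45}{2}} = \sqrt{- \frac{19421}{2}} = \frac{i \sqrt{38842}}{2}$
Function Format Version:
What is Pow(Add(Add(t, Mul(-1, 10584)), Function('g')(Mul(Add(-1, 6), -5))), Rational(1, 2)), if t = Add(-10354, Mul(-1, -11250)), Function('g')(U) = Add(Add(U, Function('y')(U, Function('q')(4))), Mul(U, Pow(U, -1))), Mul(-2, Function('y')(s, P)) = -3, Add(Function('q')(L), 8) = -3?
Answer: Mul(Rational(1, 2), I, Pow(38842, Rational(1, 2))) ≈ Mul(98.542, I)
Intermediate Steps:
Function('q')(L) = -11 (Function('q')(L) = Add(-8, -3) = -11)
Function('y')(s, P) = Rational(3, 2) (Function('y')(s, P) = Mul(Rational(-1, 2), -3) = Rational(3, 2))
Function('g')(U) = Add(Rational(5, 2), U) (Function('g')(U) = Add(Add(U, Rational(3, 2)), Mul(U, Pow(U, -1))) = Add(Add(Rational(3, 2), U), 1) = Add(Rational(5, 2), U))
t = 896 (t = Add(-10354, 11250) = 896)
Pow(Add(Add(t, Mul(-1, 10584)), Function('g')(Mul(Add(-1, 6), -5))), Rational(1, 2)) = Pow(Add(Add(896, Mul(-1, 10584)), Add(Rational(5, 2), Mul(Add(-1, 6), -5))), Rational(1, 2)) = Pow(Add(Add(896, -10584), Add(Rational(5, 2), Mul(5, -5))), Rational(1, 2)) = Pow(Add(-9688, Add(Rational(5, 2), -25)), Rational(1, 2)) = Pow(Add(-9688, Rational(-45, 2)), Rational(1, 2)) = Pow(Rational(-19421, 2), Rational(1, 2)) = Mul(Rational(1, 2), I, Pow(38842, Rational(1, 2)))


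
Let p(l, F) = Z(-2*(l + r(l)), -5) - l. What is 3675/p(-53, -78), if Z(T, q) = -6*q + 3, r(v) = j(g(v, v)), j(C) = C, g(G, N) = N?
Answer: 3675/86 ≈ 42.733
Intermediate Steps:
r(v) = v
Z(T, q) = 3 - 6*q
p(l, F) = 33 - l (p(l, F) = (3 - 6*(-5)) - l = (3 + 30) - l = 33 - l)
3675/p(-53, -78) = 3675/(33 - 1*(-53)) = 3675/(33 + 53) = 3675/86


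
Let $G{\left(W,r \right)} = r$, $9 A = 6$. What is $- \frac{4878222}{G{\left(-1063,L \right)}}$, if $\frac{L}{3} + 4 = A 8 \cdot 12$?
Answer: $- \frac{813037}{30} \approx -27101.0$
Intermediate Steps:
$A = \frac{2}{3}$ ($A = \frac{1}{9} \cdot 6 = \frac{2}{3} \approx 0.66667$)
$L = 180$ ($L = -12 + 3 \cdot \frac{2}{3} \cdot 8 \cdot 12 = -12 + 3 \cdot \frac{16}{3} \cdot 12 = -12 + 3 \cdot 64 = -12 + 192 = 180$)
$- \frac{4878222}{G{\left(-1063,L \right)}} = - \frac{4878222}{180} = \left(-4878222\right) \frac{1}{180} = - \frac{813037}{30}$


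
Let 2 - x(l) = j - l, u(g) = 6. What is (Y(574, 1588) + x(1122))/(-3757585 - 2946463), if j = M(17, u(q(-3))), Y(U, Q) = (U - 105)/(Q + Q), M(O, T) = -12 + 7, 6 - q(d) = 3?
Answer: -3586173/21292056448 ≈ -0.00016843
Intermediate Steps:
q(d) = 3 (q(d) = 6 - 1*3 = 6 - 3 = 3)
M(O, T) = -5
Y(U, Q) = (-105 + U)/(2*Q) (Y(U, Q) = (-105 + U)/((2*Q)) = (-105 + U)*(1/(2*Q)) = (-105 + U)/(2*Q))
j = -5
x(l) = 7 + l (x(l) = 2 - (-5 - l) = 2 + (5 + l) = 7 + l)
(Y(574, 1588) + x(1122))/(-3757585 - 2946463) = ((½)*(-105 + 574)/1588 + (7 + 1122))/(-3757585 - 2946463) = ((½)*(1/1588)*469 + 1129)/(-6704048) = (469/3176 + 1129)*(-1/6704048) = (3586173/3176)*(-1/6704048) = -3586173/21292056448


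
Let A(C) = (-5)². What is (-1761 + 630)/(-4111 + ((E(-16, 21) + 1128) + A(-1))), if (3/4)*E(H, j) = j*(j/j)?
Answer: 1131/2930 ≈ 0.38601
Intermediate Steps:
A(C) = 25
E(H, j) = 4*j/3 (E(H, j) = 4*(j*(j/j))/3 = 4*(j*1)/3 = 4*j/3)
(-1761 + 630)/(-4111 + ((E(-16, 21) + 1128) + A(-1))) = (-1761 + 630)/(-4111 + (((4/3)*21 + 1128) + 25)) = -1131/(-4111 + ((28 + 1128) + 25)) = -1131/(-4111 + (1156 + 25)) = -1131/(-4111 + 1181) = -1131/(-2930) = -1131*(-1/2930) = 1131/2930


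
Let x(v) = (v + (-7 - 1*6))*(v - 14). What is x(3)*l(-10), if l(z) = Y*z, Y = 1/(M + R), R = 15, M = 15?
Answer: -110/3 ≈ -36.667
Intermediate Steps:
Y = 1/30 (Y = 1/(15 + 15) = 1/30 ≈ 0.033333)
x(v) = (-14 + v)*(-13 + v) (x(v) = (v + (-7 - 6))*(-14 + v) = (v - 13)*(-14 + v) = (-13 + v)*(-14 + v) = (-14 + v)*(-13 + v))
l(z) = z/30
x(3)*l(-10) = (182 + 3**2 - 27*3)*((1/30)*(-10)) = (182 + 9 - 81)*(-1/3) = 110*(-1/3) = -110/3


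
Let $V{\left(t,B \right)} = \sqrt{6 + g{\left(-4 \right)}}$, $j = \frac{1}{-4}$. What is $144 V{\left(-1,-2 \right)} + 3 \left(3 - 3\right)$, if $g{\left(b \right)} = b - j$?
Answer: $216$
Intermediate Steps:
$j = - \frac{1}{4} \approx -0.25$
$g{\left(b \right)} = \frac{1}{4} + b$ ($g{\left(b \right)} = b - - \frac{1}{4} = b + \frac{1}{4} = \frac{1}{4} + b$)
$V{\left(t,B \right)} = \frac{3}{2}$ ($V{\left(t,B \right)} = \sqrt{6 + \left(\frac{1}{4} - 4\right)} = \sqrt{6 - \frac{15}{4}} = \sqrt{\frac{9}{4}} = \frac{3}{2}$)
$144 V{\left(-1,-2 \right)} + 3 \left(3 - 3\right) = 144 \cdot \frac{3}{2} + 3 \left(3 - 3\right) = 216 + 3 \cdot 0 = 216 + 0 = 216$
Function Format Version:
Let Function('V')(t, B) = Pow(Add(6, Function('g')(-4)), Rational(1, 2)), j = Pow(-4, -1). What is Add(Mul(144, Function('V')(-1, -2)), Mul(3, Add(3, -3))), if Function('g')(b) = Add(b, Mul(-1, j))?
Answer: 216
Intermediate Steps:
j = Rational(-1, 4) ≈ -0.25000
Function('g')(b) = Add(Rational(1, 4), b) (Function('g')(b) = Add(b, Mul(-1, Rational(-1, 4))) = Add(b, Rational(1, 4)) = Add(Rational(1, 4), b))
Function('V')(t, B) = Rational(3, 2) (Function('V')(t, B) = Pow(Add(6, Add(Rational(1, 4), -4)), Rational(1, 2)) = Pow(Add(6, Rational(-15, 4)), Rational(1, 2)) = Pow(Rational(9, 4), Rational(1, 2)) = Rational(3, 2))
Add(Mul(144, Function('V')(-1, -2)), Mul(3, Add(3, -3))) = Add(Mul(144, Rational(3, 2)), Mul(3, Add(3, -3))) = Add(216, Mul(3, 0)) = Add(216, 0) = 216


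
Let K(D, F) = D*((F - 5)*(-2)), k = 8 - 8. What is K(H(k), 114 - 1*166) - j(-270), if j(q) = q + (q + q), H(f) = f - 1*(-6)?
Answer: 1494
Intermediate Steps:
k = 0
H(f) = 6 + f (H(f) = f + 6 = 6 + f)
j(q) = 3*q (j(q) = q + 2*q = 3*q)
K(D, F) = D*(10 - 2*F) (K(D, F) = D*((-5 + F)*(-2)) = D*(10 - 2*F))
K(H(k), 114 - 1*166) - j(-270) = 2*(6 + 0)*(5 - (114 - 1*166)) - 3*(-270) = 2*6*(5 - (114 - 166)) - 1*(-810) = 2*6*(5 - 1*(-52)) + 810 = 2*6*(5 + 52) + 810 = 2*6*57 + 810 = 684 + 810 = 1494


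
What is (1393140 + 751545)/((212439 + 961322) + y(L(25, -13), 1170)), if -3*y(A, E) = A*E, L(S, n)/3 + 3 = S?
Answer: 2144685/1148021 ≈ 1.8682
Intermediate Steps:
L(S, n) = -9 + 3*S
y(A, E) = -A*E/3
(1393140 + 751545)/((212439 + 961322) + y(L(25, -13), 1170)) = (1393140 + 751545)/((212439 + 961322) - 1/3*(-9 + 3*25)*1170) = 2144685/(1173761 - 1/3*(-9 + 75)*1170) = 2144685/(1173761 - 1/3*66*1170) = 2144685/(1173761 - 25740) = 2144685/1148021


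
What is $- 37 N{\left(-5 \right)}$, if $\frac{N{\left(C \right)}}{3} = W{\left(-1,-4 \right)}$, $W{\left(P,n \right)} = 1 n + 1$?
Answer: $333$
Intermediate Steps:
$W{\left(P,n \right)} = 1 + n$ ($W{\left(P,n \right)} = n + 1 = 1 + n$)
$N{\left(C \right)} = -9$ ($N{\left(C \right)} = 3 \left(1 - 4\right) = 3 \left(-3\right) = -9$)
$- 37 N{\left(-5 \right)} = \left(-37\right) \left(-9\right) = 333$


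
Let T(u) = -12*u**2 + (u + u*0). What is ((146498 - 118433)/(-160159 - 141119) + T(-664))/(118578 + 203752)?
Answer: -531395752571/32370312580 ≈ -16.416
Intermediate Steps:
T(u) = u - 12*u**2 (T(u) = -12*u**2 + (u + 0) = -12*u**2 + u = u - 12*u**2)
((146498 - 118433)/(-160159 - 141119) + T(-664))/(118578 + 203752) = ((146498 - 118433)/(-160159 - 141119) - 664*(1 - 12*(-664)))/(118578 + 203752) = (28065/(-301278) - 664*(1 + 7968))/322330 = (28065*(-1/301278) - 664*7969)*(1/322330) = (-9355/100426 - 5291416)*(1/322330) = -531395752571/100426*1/322330 = -531395752571/32370312580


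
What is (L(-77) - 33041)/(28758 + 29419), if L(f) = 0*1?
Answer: -33041/58177 ≈ -0.56794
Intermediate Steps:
L(f) = 0
(L(-77) - 33041)/(28758 + 29419) = (0 - 33041)/(28758 + 29419) = -33041/58177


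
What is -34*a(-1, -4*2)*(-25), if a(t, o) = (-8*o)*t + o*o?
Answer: 0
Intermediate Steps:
a(t, o) = o**2 - 8*o*t (a(t, o) = -8*o*t + o**2 = o**2 - 8*o*t)
-34*a(-1, -4*2)*(-25) = -34*(-4*2)*(-4*2 - 8*(-1))*(-25) = -(-272)*(-8 + 8)*(-25) = -(-272)*0*(-25) = -34*0*(-25) = 0*(-25) = 0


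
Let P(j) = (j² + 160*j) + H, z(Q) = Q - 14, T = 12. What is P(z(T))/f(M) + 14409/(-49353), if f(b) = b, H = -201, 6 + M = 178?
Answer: -9331283/2829572 ≈ -3.2978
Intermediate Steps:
M = 172 (M = -6 + 178 = 172)
z(Q) = -14 + Q
P(j) = -201 + j² + 160*j (P(j) = (j² + 160*j) - 201 = -201 + j² + 160*j)
P(z(T))/f(M) + 14409/(-49353) = (-201 + (-14 + 12)² + 160*(-14 + 12))/172 + 14409/(-49353) = (-201 + (-2)² + 160*(-2))*(1/172) + 14409*(-1/49353) = (-201 + 4 - 320)*(1/172) - 4803/16451 = -517*1/172 - 4803/16451 = -517/172 - 4803/16451 = -9331283/2829572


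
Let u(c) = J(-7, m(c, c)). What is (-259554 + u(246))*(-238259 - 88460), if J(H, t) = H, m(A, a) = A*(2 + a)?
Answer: 84803510359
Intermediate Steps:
u(c) = -7
(-259554 + u(246))*(-238259 - 88460) = (-259554 - 7)*(-238259 - 88460) = -259561*(-326719) = 84803510359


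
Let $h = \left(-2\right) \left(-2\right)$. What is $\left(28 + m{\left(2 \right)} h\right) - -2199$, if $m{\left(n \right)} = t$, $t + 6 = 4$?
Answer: $2219$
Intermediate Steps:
$t = -2$ ($t = -6 + 4 = -2$)
$m{\left(n \right)} = -2$
$h = 4$
$\left(28 + m{\left(2 \right)} h\right) - -2199 = \left(28 - 8\right) - -2199 = \left(28 - 8\right) + 2199 = 20 + 2199 = 2219$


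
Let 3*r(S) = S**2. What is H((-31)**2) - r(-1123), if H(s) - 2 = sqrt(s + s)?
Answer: -1261123/3 + 31*sqrt(2) ≈ -4.2033e+5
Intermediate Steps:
H(s) = 2 + sqrt(2)*sqrt(s) (H(s) = 2 + sqrt(s + s) = 2 + sqrt(2*s) = 2 + sqrt(2)*sqrt(s))
r(S) = S**2/3
H((-31)**2) - r(-1123) = (2 + sqrt(2)*sqrt((-31)**2)) - (-1123)**2/3 = (2 + sqrt(2)*sqrt(961)) - 1261129/3 = (2 + sqrt(2)*31) - 1*1261129/3 = (2 + 31*sqrt(2)) - 1261129/3 = -1261123/3 + 31*sqrt(2)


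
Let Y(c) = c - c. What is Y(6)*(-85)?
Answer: 0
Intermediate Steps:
Y(c) = 0
Y(6)*(-85) = 0*(-85) = 0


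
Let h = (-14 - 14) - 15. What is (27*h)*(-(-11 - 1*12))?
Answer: -26703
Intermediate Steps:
h = -43 (h = -28 - 15 = -43)
(27*h)*(-(-11 - 1*12)) = (27*(-43))*(-(-11 - 1*12)) = -(-1161)*(-11 - 12) = -(-1161)*(-23) = -1161*23 = -26703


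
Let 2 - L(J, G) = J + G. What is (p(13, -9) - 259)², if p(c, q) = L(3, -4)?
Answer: 65536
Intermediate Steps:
L(J, G) = 2 - G - J (L(J, G) = 2 - (J + G) = 2 - (G + J) = 2 + (-G - J) = 2 - G - J)
p(c, q) = 3 (p(c, q) = 2 - 1*(-4) - 1*3 = 2 + 4 - 3 = 3)
(p(13, -9) - 259)² = (3 - 259)² = (-256)² = 65536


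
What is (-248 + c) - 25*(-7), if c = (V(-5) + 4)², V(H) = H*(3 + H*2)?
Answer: 1448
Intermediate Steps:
V(H) = H*(3 + 2*H)
c = 1521 (c = (-5*(3 + 2*(-5)) + 4)² = (-5*(3 - 10) + 4)² = (-5*(-7) + 4)² = (35 + 4)² = 39² = 1521)
(-248 + c) - 25*(-7) = (-248 + 1521) - 25*(-7) = 1273 + 175 = 1448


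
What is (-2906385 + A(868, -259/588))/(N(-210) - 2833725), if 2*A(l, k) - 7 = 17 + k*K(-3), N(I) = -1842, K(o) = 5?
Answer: 488270849/476375256 ≈ 1.0250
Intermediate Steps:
A(l, k) = 12 + 5*k/2 (A(l, k) = 7/2 + (17 + k*5)/2 = 7/2 + (17 + 5*k)/2 = 7/2 + (17/2 + 5*k/2) = 12 + 5*k/2)
(-2906385 + A(868, -259/588))/(N(-210) - 2833725) = (-2906385 + (12 + 5*(-259/588)/2))/(-1842 - 2833725) = (-2906385 + (12 + 5*(-259*1/588)/2))/(-2835567) = (-2906385 + (12 + (5/2)*(-37/84)))*(-1/2835567) = (-2906385 + (12 - 185/168))*(-1/2835567) = (-2906385 + 1831/168)*(-1/2835567) = -488270849/168*(-1/2835567) = 488270849/476375256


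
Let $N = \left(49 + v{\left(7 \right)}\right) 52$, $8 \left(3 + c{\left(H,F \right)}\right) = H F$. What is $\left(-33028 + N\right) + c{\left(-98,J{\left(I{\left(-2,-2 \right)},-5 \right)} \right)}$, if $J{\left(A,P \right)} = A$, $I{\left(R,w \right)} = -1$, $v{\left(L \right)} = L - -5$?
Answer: $- \frac{119387}{4} \approx -29847.0$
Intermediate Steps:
$v{\left(L \right)} = 5 + L$ ($v{\left(L \right)} = L + 5 = 5 + L$)
$c{\left(H,F \right)} = -3 + \frac{F H}{8}$ ($c{\left(H,F \right)} = -3 + \frac{H F}{8} = -3 + \frac{F H}{8}$)
$N = 3172$ ($N = \left(49 + \left(5 + 7\right)\right) 52 = \left(49 + 12\right) 52 = 61 \cdot 52 = 3172$)
$\left(-33028 + N\right) + c{\left(-98,J{\left(I{\left(-2,-2 \right)},-5 \right)} \right)} = \left(-33028 + 3172\right) - \left(3 + \frac{1}{8} \left(-98\right)\right) = -29856 + \left(-3 + \frac{49}{4}\right) = -29856 + \frac{37}{4} = - \frac{119387}{4}$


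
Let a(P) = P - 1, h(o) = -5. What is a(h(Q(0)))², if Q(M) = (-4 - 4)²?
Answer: 36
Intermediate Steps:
Q(M) = 64 (Q(M) = (-8)² = 64)
a(P) = -1 + P
a(h(Q(0)))² = (-1 - 5)² = (-6)² = 36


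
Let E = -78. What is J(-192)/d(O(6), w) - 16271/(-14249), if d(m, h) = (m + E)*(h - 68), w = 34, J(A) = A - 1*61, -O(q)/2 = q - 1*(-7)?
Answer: 53929259/50384464 ≈ 1.0704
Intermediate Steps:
O(q) = -14 - 2*q (O(q) = -2*(q - 1*(-7)) = -2*(q + 7) = -2*(7 + q) = -14 - 2*q)
J(A) = -61 + A (J(A) = A - 61 = -61 + A)
d(m, h) = (-78 + m)*(-68 + h) (d(m, h) = (m - 78)*(h - 68) = (-78 + m)*(-68 + h))
J(-192)/d(O(6), w) - 16271/(-14249) = (-61 - 192)/(5304 - 78*34 - 68*(-14 - 2*6) + 34*(-14 - 2*6)) - 16271/(-14249) = -253/(5304 - 2652 - 68*(-14 - 12) + 34*(-14 - 12)) - 16271*(-1/14249) = -253/(5304 - 2652 - 68*(-26) + 34*(-26)) + 16271/14249 = -253/(5304 - 2652 + 1768 - 884) + 16271/14249 = -253/3536 + 16271/14249 = 53929259/50384464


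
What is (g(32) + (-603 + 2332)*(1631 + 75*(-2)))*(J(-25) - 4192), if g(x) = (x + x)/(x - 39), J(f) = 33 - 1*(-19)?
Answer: -74207343060/7 ≈ -1.0601e+10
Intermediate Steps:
J(f) = 52 (J(f) = 33 + 19 = 52)
g(x) = 2*x/(-39 + x) (g(x) = (2*x)/(-39 + x) = 2*x/(-39 + x))
(g(32) + (-603 + 2332)*(1631 + 75*(-2)))*(J(-25) - 4192) = (2*32/(-39 + 32) + (-603 + 2332)*(1631 + 75*(-2)))*(52 - 4192) = (2*32/(-7) + 1729*(1631 - 150))*(-4140) = (2*32*(-⅐) + 1729*1481)*(-4140) = (-64/7 + 2560649)*(-4140) = (17924479/7)*(-4140) = -74207343060/7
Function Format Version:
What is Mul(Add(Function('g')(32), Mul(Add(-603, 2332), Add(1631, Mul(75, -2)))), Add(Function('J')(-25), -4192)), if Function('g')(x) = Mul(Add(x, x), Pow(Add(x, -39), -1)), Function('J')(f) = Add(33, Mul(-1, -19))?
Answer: Rational(-74207343060, 7) ≈ -1.0601e+10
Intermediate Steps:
Function('J')(f) = 52 (Function('J')(f) = Add(33, 19) = 52)
Function('g')(x) = Mul(2, x, Pow(Add(-39, x), -1)) (Function('g')(x) = Mul(Mul(2, x), Pow(Add(-39, x), -1)) = Mul(2, x, Pow(Add(-39, x), -1)))
Mul(Add(Function('g')(32), Mul(Add(-603, 2332), Add(1631, Mul(75, -2)))), Add(Function('J')(-25), -4192)) = Mul(Add(Mul(2, 32, Pow(Add(-39, 32), -1)), Mul(Add(-603, 2332), Add(1631, Mul(75, -2)))), Add(52, -4192)) = Mul(Add(Mul(2, 32, Pow(-7, -1)), Mul(1729, Add(1631, -150))), -4140) = Mul(Add(Mul(2, 32, Rational(-1, 7)), Mul(1729, 1481)), -4140) = Mul(Add(Rational(-64, 7), 2560649), -4140) = Mul(Rational(17924479, 7), -4140) = Rational(-74207343060, 7)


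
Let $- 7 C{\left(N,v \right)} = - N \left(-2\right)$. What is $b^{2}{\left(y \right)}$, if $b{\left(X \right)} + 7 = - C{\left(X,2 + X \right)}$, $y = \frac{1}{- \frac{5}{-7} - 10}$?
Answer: $\frac{208849}{4225} \approx 49.432$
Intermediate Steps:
$y = - \frac{7}{65}$ ($y = \frac{1}{\left(-5\right) \left(- \frac{1}{7}\right) - 10} = \frac{1}{\frac{5}{7} - 10} = \frac{1}{- \frac{65}{7}} = - \frac{7}{65} \approx -0.10769$)
$C{\left(N,v \right)} = - \frac{2 N}{7}$ ($C{\left(N,v \right)} = - \frac{\left(-1\right) N \left(-2\right)}{7} = - \frac{\left(-1\right) \left(- 2 N\right)}{7} = - \frac{2 N}{7}$)
$b{\left(X \right)} = -7 + \frac{2 X}{7}$ ($b{\left(X \right)} = -7 - - \frac{2 X}{7} = -7 + \frac{2 X}{7}$)
$b^{2}{\left(y \right)} = \left(-7 + \frac{2}{7} \left(- \frac{7}{65}\right)\right)^{2} = \left(-7 - \frac{2}{65}\right)^{2} = \left(- \frac{457}{65}\right)^{2} = \frac{208849}{4225}$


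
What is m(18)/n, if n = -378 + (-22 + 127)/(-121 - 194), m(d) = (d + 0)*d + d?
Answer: -1026/1135 ≈ -0.90396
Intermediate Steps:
m(d) = d + d² (m(d) = d*d + d = d² + d = d + d²)
n = -1135/3 (n = -378 + 105/(-315) = -378 + 105*(-1/315) = -378 - ⅓ = -1135/3 ≈ -378.33)
m(18)/n = (18*(1 + 18))/(-1135/3) = (18*19)*(-3/1135) = 342*(-3/1135) = -1026/1135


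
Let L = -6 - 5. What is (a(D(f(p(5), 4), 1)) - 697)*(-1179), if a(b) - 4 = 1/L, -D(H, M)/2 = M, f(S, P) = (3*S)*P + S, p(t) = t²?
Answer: 8988696/11 ≈ 8.1715e+5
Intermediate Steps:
f(S, P) = S + 3*P*S (f(S, P) = 3*P*S + S = S + 3*P*S)
D(H, M) = -2*M
L = -11
a(b) = 43/11 (a(b) = 4 + 1/(-11) = 4 - 1/11 = 43/11)
(a(D(f(p(5), 4), 1)) - 697)*(-1179) = (43/11 - 697)*(-1179) = -7624/11*(-1179) = 8988696/11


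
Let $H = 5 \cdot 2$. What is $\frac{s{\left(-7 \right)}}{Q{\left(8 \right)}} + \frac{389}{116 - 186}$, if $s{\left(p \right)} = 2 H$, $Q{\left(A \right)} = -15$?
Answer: $- \frac{1447}{210} \approx -6.8905$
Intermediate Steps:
$H = 10$
$s{\left(p \right)} = 20$ ($s{\left(p \right)} = 2 \cdot 10 = 20$)
$\frac{s{\left(-7 \right)}}{Q{\left(8 \right)}} + \frac{389}{116 - 186} = \frac{20}{-15} + \frac{389}{116 - 186} = 20 \left(- \frac{1}{15}\right) + \frac{389}{116 - 186} = - \frac{4}{3} + \frac{389}{-70} = - \frac{4}{3} + 389 \left(- \frac{1}{70}\right) = - \frac{4}{3} - \frac{389}{70} = - \frac{1447}{210}$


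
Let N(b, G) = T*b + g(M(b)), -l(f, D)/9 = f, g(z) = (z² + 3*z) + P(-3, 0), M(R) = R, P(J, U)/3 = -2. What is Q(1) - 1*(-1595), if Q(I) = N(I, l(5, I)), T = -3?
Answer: 1590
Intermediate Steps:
P(J, U) = -6 (P(J, U) = 3*(-2) = -6)
g(z) = -6 + z² + 3*z (g(z) = (z² + 3*z) - 6 = -6 + z² + 3*z)
l(f, D) = -9*f
N(b, G) = -6 + b² (N(b, G) = -3*b + (-6 + b² + 3*b) = -6 + b²)
Q(I) = -6 + I²
Q(1) - 1*(-1595) = (-6 + 1²) - 1*(-1595) = (-6 + 1) + 1595 = -5 + 1595 = 1590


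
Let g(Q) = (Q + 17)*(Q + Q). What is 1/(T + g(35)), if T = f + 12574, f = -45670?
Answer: -1/29456 ≈ -3.3949e-5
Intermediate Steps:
g(Q) = 2*Q*(17 + Q) (g(Q) = (17 + Q)*(2*Q) = 2*Q*(17 + Q))
T = -33096 (T = -45670 + 12574 = -33096)
1/(T + g(35)) = 1/(-33096 + 2*35*(17 + 35)) = 1/(-33096 + 2*35*52) = 1/(-33096 + 3640) = 1/(-29456) = -1/29456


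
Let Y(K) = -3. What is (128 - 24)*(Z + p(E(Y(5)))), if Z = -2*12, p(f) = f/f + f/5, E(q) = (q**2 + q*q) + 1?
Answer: -9984/5 ≈ -1996.8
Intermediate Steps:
E(q) = 1 + 2*q**2 (E(q) = (q**2 + q**2) + 1 = 2*q**2 + 1 = 1 + 2*q**2)
p(f) = 1 + f/5 (p(f) = 1 + f*(1/5) = 1 + f/5)
Z = -24
(128 - 24)*(Z + p(E(Y(5)))) = (128 - 24)*(-24 + (1 + (1 + 2*(-3)**2)/5)) = 104*(-24 + (1 + (1 + 2*9)/5)) = 104*(-24 + (1 + (1 + 18)/5)) = 104*(-24 + (1 + (1/5)*19)) = 104*(-24 + (1 + 19/5)) = 104*(-24 + 24/5) = 104*(-96/5) = -9984/5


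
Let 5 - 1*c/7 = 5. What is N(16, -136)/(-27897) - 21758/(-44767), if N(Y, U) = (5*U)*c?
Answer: 21758/44767 ≈ 0.48603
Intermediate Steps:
c = 0 (c = 35 - 7*5 = 35 - 35 = 0)
N(Y, U) = 0 (N(Y, U) = (5*U)*0 = 0)
N(16, -136)/(-27897) - 21758/(-44767) = 0/(-27897) - 21758/(-44767) = 0*(-1/27897) - 21758*(-1/44767) = 0 + 21758/44767 = 21758/44767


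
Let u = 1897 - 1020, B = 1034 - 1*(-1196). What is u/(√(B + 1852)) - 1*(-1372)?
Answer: 1372 + 877*√4082/4082 ≈ 1385.7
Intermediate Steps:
B = 2230 (B = 1034 + 1196 = 2230)
u = 877
u/(√(B + 1852)) - 1*(-1372) = 877/(√(2230 + 1852)) - 1*(-1372) = 877/(√4082) + 1372 = 877*(√4082/4082) + 1372 = 877*√4082/4082 + 1372 = 1372 + 877*√4082/4082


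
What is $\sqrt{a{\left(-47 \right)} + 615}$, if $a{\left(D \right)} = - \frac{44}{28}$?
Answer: $\frac{\sqrt{30058}}{7} \approx 24.767$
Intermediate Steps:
$a{\left(D \right)} = - \frac{11}{7}$ ($a{\left(D \right)} = \left(-44\right) \frac{1}{28} = - \frac{11}{7}$)
$\sqrt{a{\left(-47 \right)} + 615} = \sqrt{- \frac{11}{7} + 615} = \sqrt{\frac{4294}{7}} = \frac{\sqrt{30058}}{7}$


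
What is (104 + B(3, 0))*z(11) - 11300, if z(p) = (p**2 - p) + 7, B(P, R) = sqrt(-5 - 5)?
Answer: 868 + 117*I*sqrt(10) ≈ 868.0 + 369.99*I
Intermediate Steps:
B(P, R) = I*sqrt(10) (B(P, R) = sqrt(-10) = I*sqrt(10))
z(p) = 7 + p**2 - p
(104 + B(3, 0))*z(11) - 11300 = (104 + I*sqrt(10))*(7 + 11**2 - 1*11) - 11300 = (104 + I*sqrt(10))*(7 + 121 - 11) - 11300 = (104 + I*sqrt(10))*117 - 11300 = (12168 + 117*I*sqrt(10)) - 11300 = 868 + 117*I*sqrt(10)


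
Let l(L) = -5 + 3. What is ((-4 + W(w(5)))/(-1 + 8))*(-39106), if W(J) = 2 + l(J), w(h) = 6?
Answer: 156424/7 ≈ 22346.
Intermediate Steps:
l(L) = -2
W(J) = 0 (W(J) = 2 - 2 = 0)
((-4 + W(w(5)))/(-1 + 8))*(-39106) = ((-4 + 0)/(-1 + 8))*(-39106) = -4/7*(-39106) = 156424/7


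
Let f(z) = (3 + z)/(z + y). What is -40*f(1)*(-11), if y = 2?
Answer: 1760/3 ≈ 586.67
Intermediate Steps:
f(z) = (3 + z)/(2 + z) (f(z) = (3 + z)/(z + 2) = (3 + z)/(2 + z))
-40*f(1)*(-11) = -40*(3 + 1)/(2 + 1)*(-11) = -40*4/3*(-11) = -160/3*(-11) = 1760/3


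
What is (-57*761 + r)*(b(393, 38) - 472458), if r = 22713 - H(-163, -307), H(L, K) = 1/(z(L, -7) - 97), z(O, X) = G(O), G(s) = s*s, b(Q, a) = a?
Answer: 64605491089945/6618 ≈ 9.7621e+9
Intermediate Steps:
G(s) = s**2
z(O, X) = O**2
H(L, K) = 1/(-97 + L**2) (H(L, K) = 1/(L**2 - 97) = 1/(-97 + L**2))
r = 601258535/26472 (r = 22713 - 1/(-97 + (-163)**2) = 22713 - 1/(-97 + 26569) = 22713 - 1/26472 = 601258535/26472 ≈ 22713.)
(-57*761 + r)*(b(393, 38) - 472458) = (-57*761 + 601258535/26472)*(38 - 472458) = (-43377 + 601258535/26472)*(-472420) = -547017409/26472*(-472420) = 64605491089945/6618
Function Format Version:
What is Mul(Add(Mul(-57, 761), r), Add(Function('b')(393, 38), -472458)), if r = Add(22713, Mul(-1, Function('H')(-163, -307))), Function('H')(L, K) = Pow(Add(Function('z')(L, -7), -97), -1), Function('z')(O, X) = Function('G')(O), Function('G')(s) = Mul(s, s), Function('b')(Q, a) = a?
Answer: Rational(64605491089945, 6618) ≈ 9.7621e+9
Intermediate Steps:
Function('G')(s) = Pow(s, 2)
Function('z')(O, X) = Pow(O, 2)
Function('H')(L, K) = Pow(Add(-97, Pow(L, 2)), -1) (Function('H')(L, K) = Pow(Add(Pow(L, 2), -97), -1) = Pow(Add(-97, Pow(L, 2)), -1))
r = Rational(601258535, 26472) (r = Add(22713, Mul(-1, Pow(Add(-97, Pow(-163, 2)), -1))) = Add(22713, Mul(-1, Pow(Add(-97, 26569), -1))) = Add(22713, Mul(-1, Pow(26472, -1))) = Add(22713, Mul(-1, Rational(1, 26472))) = Add(22713, Rational(-1, 26472)) = Rational(601258535, 26472) ≈ 22713.)
Mul(Add(Mul(-57, 761), r), Add(Function('b')(393, 38), -472458)) = Mul(Add(Mul(-57, 761), Rational(601258535, 26472)), Add(38, -472458)) = Mul(Add(-43377, Rational(601258535, 26472)), -472420) = Mul(Rational(-547017409, 26472), -472420) = Rational(64605491089945, 6618)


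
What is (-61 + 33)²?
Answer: 784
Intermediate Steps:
(-61 + 33)² = (-28)² = 784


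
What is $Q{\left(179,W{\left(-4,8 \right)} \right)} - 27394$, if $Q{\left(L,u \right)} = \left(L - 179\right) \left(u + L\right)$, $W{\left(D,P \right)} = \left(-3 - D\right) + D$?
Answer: $-27394$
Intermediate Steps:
$W{\left(D,P \right)} = -3$
$Q{\left(L,u \right)} = \left(-179 + L\right) \left(L + u\right)$
$Q{\left(179,W{\left(-4,8 \right)} \right)} - 27394 = \left(179^{2} - 32041 - -537 + 179 \left(-3\right)\right) - 27394 = \left(32041 - 32041 + 537 - 537\right) - 27394 = 0 - 27394 = -27394$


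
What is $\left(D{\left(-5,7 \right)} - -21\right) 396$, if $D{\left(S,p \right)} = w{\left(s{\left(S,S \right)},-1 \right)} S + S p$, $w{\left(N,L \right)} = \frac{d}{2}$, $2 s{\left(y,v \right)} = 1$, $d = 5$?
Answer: $-10494$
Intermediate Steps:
$s{\left(y,v \right)} = \frac{1}{2}$ ($s{\left(y,v \right)} = \frac{1}{2} \cdot 1 = \frac{1}{2}$)
$w{\left(N,L \right)} = \frac{5}{2}$
$D{\left(S,p \right)} = \frac{5 S}{2} + S p$
$\left(D{\left(-5,7 \right)} - -21\right) 396 = \left(\frac{1}{2} \left(-5\right) \left(5 + 2 \cdot 7\right) - -21\right) 396 = \left(\frac{1}{2} \left(-5\right) \left(5 + 14\right) + 21\right) 396 = \left(\frac{1}{2} \left(-5\right) 19 + 21\right) 396 = \left(- \frac{95}{2} + 21\right) 396 = \left(- \frac{53}{2}\right) 396 = -10494$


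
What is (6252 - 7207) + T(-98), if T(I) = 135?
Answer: -820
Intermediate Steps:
(6252 - 7207) + T(-98) = (6252 - 7207) + 135 = -955 + 135 = -820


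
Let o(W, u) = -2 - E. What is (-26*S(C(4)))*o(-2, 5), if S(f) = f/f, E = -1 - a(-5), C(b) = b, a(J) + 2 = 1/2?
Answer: 65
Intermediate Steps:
a(J) = -3/2 (a(J) = -2 + 1/2 = -3/2)
E = 1/2 (E = -1 - 1*(-3/2) = -1 + 3/2 = 1/2 ≈ 0.50000)
o(W, u) = -5/2 (o(W, u) = -2 - 1*1/2 = -2 - 1/2 = -5/2)
S(f) = 1
(-26*S(C(4)))*o(-2, 5) = -26*1*(-5/2) = -26*(-5/2) = 65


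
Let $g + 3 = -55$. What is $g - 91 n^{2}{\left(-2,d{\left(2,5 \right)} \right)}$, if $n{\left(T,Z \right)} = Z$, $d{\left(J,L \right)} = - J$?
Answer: $-422$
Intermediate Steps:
$g = -58$ ($g = -3 - 55 = -58$)
$g - 91 n^{2}{\left(-2,d{\left(2,5 \right)} \right)} = -58 - 91 \left(\left(-1\right) 2\right)^{2} = -58 - 91 \left(-2\right)^{2} = -58 - 364 = -422$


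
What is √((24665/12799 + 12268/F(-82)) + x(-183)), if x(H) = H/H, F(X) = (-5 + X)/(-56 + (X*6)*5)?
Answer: 2*√109976356273103310/1113513 ≈ 595.64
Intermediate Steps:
F(X) = (-5 + X)/(-56 + 30*X) (F(X) = (-5 + X)/(-56 + (6*X)*5) = (-5 + X)/(-56 + 30*X))
x(H) = 1
√((24665/12799 + 12268/F(-82)) + x(-183)) = √((24665/12799 + 12268/(((-5 - 82)/(2*(-28 + 15*(-82)))))) + 1) = √((24665*(1/12799) + 12268/(((½)*(-87)/(-28 - 1230)))) + 1) = √((24665/12799 + 12268/(((½)*(-87)/(-1258)))) + 1) = √((24665/12799 + 12268/(((½)*(-1/1258)*(-87)))) + 1) = √((24665/12799 + 12268/(87/2516)) + 1) = √((24665/12799 + 12268*(2516/87)) + 1) = √((24665/12799 + 30866288/87) + 1) = √(395059765967/1113513 + 1) = √(395060879480/1113513) = 2*√109976356273103310/1113513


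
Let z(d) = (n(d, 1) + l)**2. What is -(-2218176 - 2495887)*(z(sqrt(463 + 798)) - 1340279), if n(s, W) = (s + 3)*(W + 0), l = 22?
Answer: -6309268920759 + 235703150*sqrt(1261) ≈ -6.3009e+12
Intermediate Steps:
n(s, W) = W*(3 + s) (n(s, W) = (3 + s)*W = W*(3 + s))
z(d) = (25 + d)**2 (z(d) = (1*(3 + d) + 22)**2 = ((3 + d) + 22)**2 = (25 + d)**2)
-(-2218176 - 2495887)*(z(sqrt(463 + 798)) - 1340279) = -(-2218176 - 2495887)*((25 + sqrt(463 + 798))**2 - 1340279) = -(-4714063)*((25 + sqrt(1261))**2 - 1340279) = -(-4714063)*(-1340279 + (25 + sqrt(1261))**2) = -(6318159643577 - 4714063*(25 + sqrt(1261))**2) = -6318159643577 + 4714063*(25 + sqrt(1261))**2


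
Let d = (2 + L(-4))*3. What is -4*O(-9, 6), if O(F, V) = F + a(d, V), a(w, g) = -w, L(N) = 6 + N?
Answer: 84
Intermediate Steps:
d = 12 (d = (2 + (6 - 4))*3 = (2 + 2)*3 = 4*3 = 12)
O(F, V) = -12 + F (O(F, V) = F - 1*12 = F - 12 = -12 + F)
-4*O(-9, 6) = -4*(-12 - 9) = -4*(-21) = 84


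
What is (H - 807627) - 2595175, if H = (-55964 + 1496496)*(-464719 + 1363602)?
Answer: 1294866322954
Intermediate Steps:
H = 1294869725756 (H = 1440532*898883 = 1294869725756)
(H - 807627) - 2595175 = (1294869725756 - 807627) - 2595175 = 1294868918129 - 2595175 = 1294866322954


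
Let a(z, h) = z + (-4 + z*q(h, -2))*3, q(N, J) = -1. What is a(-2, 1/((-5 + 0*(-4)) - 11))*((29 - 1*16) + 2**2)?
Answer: -136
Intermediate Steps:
a(z, h) = -12 - 2*z (a(z, h) = z + (-4 + z*(-1))*3 = z + (-4 - z)*3 = z + (-12 - 3*z) = -12 - 2*z)
a(-2, 1/((-5 + 0*(-4)) - 11))*((29 - 1*16) + 2**2) = (-12 - 2*(-2))*((29 - 1*16) + 2**2) = (-12 + 4)*((29 - 16) + 4) = -8*(13 + 4) = -8*17 = -136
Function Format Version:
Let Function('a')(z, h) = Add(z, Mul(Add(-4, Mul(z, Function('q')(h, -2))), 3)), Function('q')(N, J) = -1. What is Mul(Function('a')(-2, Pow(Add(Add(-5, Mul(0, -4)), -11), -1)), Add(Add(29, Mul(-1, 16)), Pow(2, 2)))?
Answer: -136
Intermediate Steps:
Function('a')(z, h) = Add(-12, Mul(-2, z)) (Function('a')(z, h) = Add(z, Mul(Add(-4, Mul(z, -1)), 3)) = Add(z, Mul(Add(-4, Mul(-1, z)), 3)) = Add(z, Add(-12, Mul(-3, z))) = Add(-12, Mul(-2, z)))
Mul(Function('a')(-2, Pow(Add(Add(-5, Mul(0, -4)), -11), -1)), Add(Add(29, Mul(-1, 16)), Pow(2, 2))) = Mul(Add(-12, Mul(-2, -2)), Add(Add(29, Mul(-1, 16)), Pow(2, 2))) = Mul(Add(-12, 4), Add(Add(29, -16), 4)) = Mul(-8, Add(13, 4)) = Mul(-8, 17) = -136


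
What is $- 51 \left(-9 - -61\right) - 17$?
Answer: $-2669$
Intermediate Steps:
$- 51 \left(-9 - -61\right) - 17 = - 51 \left(-9 + 61\right) - 17 = \left(-51\right) 52 - 17 = -2652 - 17 = -2669$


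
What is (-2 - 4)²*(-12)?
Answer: -432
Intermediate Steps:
(-2 - 4)²*(-12) = (-6)²*(-12) = 36*(-12) = -432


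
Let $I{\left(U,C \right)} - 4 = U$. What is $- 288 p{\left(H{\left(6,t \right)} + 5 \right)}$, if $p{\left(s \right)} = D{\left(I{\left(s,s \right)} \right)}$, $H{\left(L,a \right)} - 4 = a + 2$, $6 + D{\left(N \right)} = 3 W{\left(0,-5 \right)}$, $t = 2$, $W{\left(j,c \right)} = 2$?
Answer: $0$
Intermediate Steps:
$I{\left(U,C \right)} = 4 + U$
$D{\left(N \right)} = 0$ ($D{\left(N \right)} = -6 + 3 \cdot 2 = -6 + 6 = 0$)
$H{\left(L,a \right)} = 6 + a$ ($H{\left(L,a \right)} = 4 + \left(a + 2\right) = 4 + \left(2 + a\right) = 6 + a$)
$p{\left(s \right)} = 0$
$- 288 p{\left(H{\left(6,t \right)} + 5 \right)} = \left(-288\right) 0 = 0$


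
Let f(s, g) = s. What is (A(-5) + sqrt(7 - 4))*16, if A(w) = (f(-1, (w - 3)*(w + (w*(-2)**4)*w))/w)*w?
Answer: -16 + 16*sqrt(3) ≈ 11.713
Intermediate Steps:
A(w) = -1 (A(w) = (-1/w)*w = -1)
(A(-5) + sqrt(7 - 4))*16 = (-1 + sqrt(7 - 4))*16 = (-1 + sqrt(3))*16 = -16 + 16*sqrt(3)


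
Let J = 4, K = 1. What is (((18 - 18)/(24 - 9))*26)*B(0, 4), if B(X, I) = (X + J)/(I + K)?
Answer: 0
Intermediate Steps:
B(X, I) = (4 + X)/(1 + I) (B(X, I) = (X + 4)/(I + 1) = (4 + X)/(1 + I))
(((18 - 18)/(24 - 9))*26)*B(0, 4) = (((18 - 18)/(24 - 9))*26)*((4 + 0)/(1 + 4)) = ((0/15)*26)*(4/5) = ((0*(1/15))*26)*((⅕)*4) = (0*26)*(⅘) = 0*(⅘) = 0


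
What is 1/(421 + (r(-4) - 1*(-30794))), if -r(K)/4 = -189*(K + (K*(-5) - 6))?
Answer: 1/38775 ≈ 2.5790e-5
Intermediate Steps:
r(K) = -4536 - 3024*K (r(K) = -(-756)*(K + (K*(-5) - 6)) = -(-756)*(K + (-5*K - 6)) = -(-756)*(K + (-6 - 5*K)) = -(-756)*(-6 - 4*K) = -4*(1134 + 756*K) = -4536 - 3024*K)
1/(421 + (r(-4) - 1*(-30794))) = 1/(421 + ((-4536 - 3024*(-4)) - 1*(-30794))) = 1/(421 + ((-4536 + 12096) + 30794)) = 1/(421 + (7560 + 30794)) = 1/(421 + 38354) = 1/38775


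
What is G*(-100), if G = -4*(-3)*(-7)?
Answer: 8400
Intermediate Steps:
G = -84 (G = 12*(-7) = -84)
G*(-100) = -84*(-100) = 8400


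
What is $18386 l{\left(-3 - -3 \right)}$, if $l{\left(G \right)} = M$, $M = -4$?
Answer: $-73544$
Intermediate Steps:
$l{\left(G \right)} = -4$
$18386 l{\left(-3 - -3 \right)} = 18386 \left(-4\right) = -73544$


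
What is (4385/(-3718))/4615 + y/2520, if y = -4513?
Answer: -7744767661/4323959640 ≈ -1.7911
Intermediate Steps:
(4385/(-3718))/4615 + y/2520 = (4385/(-3718))/4615 - 4513/2520 = (4385*(-1/3718))*(1/4615) - 4513*1/2520 = -4385/3718*1/4615 - 4513/2520 = -877/3431714 - 4513/2520 = -7744767661/4323959640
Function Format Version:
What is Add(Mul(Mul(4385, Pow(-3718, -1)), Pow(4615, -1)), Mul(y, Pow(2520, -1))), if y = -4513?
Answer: Rational(-7744767661, 4323959640) ≈ -1.7911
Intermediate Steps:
Add(Mul(Mul(4385, Pow(-3718, -1)), Pow(4615, -1)), Mul(y, Pow(2520, -1))) = Add(Mul(Mul(4385, Pow(-3718, -1)), Pow(4615, -1)), Mul(-4513, Pow(2520, -1))) = Add(Mul(Mul(4385, Rational(-1, 3718)), Rational(1, 4615)), Mul(-4513, Rational(1, 2520))) = Add(Mul(Rational(-4385, 3718), Rational(1, 4615)), Rational(-4513, 2520)) = Add(Rational(-877, 3431714), Rational(-4513, 2520)) = Rational(-7744767661, 4323959640)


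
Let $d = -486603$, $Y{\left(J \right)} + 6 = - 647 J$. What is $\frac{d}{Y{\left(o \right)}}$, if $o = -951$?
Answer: $- \frac{162201}{205097} \approx -0.79085$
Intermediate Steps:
$Y{\left(J \right)} = -6 - 647 J$
$\frac{d}{Y{\left(o \right)}} = - \frac{486603}{-6 - -615297} = - \frac{486603}{-6 + 615297} = - \frac{486603}{615291} = \left(-486603\right) \frac{1}{615291} = - \frac{162201}{205097}$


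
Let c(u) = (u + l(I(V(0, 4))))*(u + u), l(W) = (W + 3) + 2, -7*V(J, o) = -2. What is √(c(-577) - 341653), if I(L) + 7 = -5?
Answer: √332283 ≈ 576.44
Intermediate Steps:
V(J, o) = 2/7 (V(J, o) = -⅐*(-2) = 2/7)
I(L) = -12 (I(L) = -7 - 5 = -12)
l(W) = 5 + W (l(W) = (3 + W) + 2 = 5 + W)
c(u) = 2*u*(-7 + u) (c(u) = (u + (5 - 12))*(u + u) = (u - 7)*(2*u) = (-7 + u)*(2*u) = 2*u*(-7 + u))
√(c(-577) - 341653) = √(2*(-577)*(-7 - 577) - 341653) = √(2*(-577)*(-584) - 341653) = √(673936 - 341653) = √332283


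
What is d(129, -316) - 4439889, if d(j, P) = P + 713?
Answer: -4439492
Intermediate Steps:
d(j, P) = 713 + P
d(129, -316) - 4439889 = (713 - 316) - 4439889 = 397 - 4439889 = -4439492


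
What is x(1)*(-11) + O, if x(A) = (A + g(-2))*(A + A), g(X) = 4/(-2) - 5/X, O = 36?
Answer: 3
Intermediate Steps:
g(X) = -2 - 5/X (g(X) = 4*(-1/2) - 5/X = -2 - 5/X)
x(A) = 2*A*(1/2 + A) (x(A) = (A + (-2 - 5/(-2)))*(A + A) = (A + (-2 - 5*(-1/2)))*(2*A) = (A + (-2 + 5/2))*(2*A) = (A + 1/2)*(2*A) = (1/2 + A)*(2*A) = 2*A*(1/2 + A))
x(1)*(-11) + O = (1*(1 + 2*1))*(-11) + 36 = (1*(1 + 2))*(-11) + 36 = (1*3)*(-11) + 36 = 3*(-11) + 36 = -33 + 36 = 3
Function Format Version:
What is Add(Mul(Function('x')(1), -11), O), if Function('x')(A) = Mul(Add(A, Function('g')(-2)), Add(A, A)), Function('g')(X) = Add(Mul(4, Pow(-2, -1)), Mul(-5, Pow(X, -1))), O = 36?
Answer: 3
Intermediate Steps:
Function('g')(X) = Add(-2, Mul(-5, Pow(X, -1))) (Function('g')(X) = Add(Mul(4, Rational(-1, 2)), Mul(-5, Pow(X, -1))) = Add(-2, Mul(-5, Pow(X, -1))))
Function('x')(A) = Mul(2, A, Add(Rational(1, 2), A)) (Function('x')(A) = Mul(Add(A, Add(-2, Mul(-5, Pow(-2, -1)))), Add(A, A)) = Mul(Add(A, Add(-2, Mul(-5, Rational(-1, 2)))), Mul(2, A)) = Mul(Add(A, Add(-2, Rational(5, 2))), Mul(2, A)) = Mul(Add(A, Rational(1, 2)), Mul(2, A)) = Mul(Add(Rational(1, 2), A), Mul(2, A)) = Mul(2, A, Add(Rational(1, 2), A)))
Add(Mul(Function('x')(1), -11), O) = Add(Mul(Mul(1, Add(1, Mul(2, 1))), -11), 36) = Add(Mul(Mul(1, Add(1, 2)), -11), 36) = Add(Mul(Mul(1, 3), -11), 36) = Add(Mul(3, -11), 36) = Add(-33, 36) = 3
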